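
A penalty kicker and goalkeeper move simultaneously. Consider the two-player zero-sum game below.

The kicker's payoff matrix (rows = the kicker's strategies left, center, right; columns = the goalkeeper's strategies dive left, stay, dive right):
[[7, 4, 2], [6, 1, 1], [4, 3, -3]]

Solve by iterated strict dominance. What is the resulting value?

2

Column dive left is strictly dominated by stay for the goalkeeper (4<7, 1<6, 3<4); eliminate dive left.
Row right is strictly dominated by row left (4>3, 2>-3); eliminate right.
Row center is strictly dominated by row left (4>1, 2>1); eliminate center.
Column stay is strictly dominated by dive right for the goalkeeper (2<4); eliminate stay.
Only (left, dive right) remains, with payoff 2.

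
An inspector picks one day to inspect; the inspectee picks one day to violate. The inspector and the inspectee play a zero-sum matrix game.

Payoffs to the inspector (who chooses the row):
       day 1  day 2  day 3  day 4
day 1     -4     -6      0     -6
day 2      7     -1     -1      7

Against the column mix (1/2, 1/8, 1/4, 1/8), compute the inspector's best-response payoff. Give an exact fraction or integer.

day 1: (-4)·(1/2) + (-6)·(1/8) + (0)·(1/4) + (-6)·(1/8) = -7/2.
day 2: (7)·(1/2) + (-1)·(1/8) + (-1)·(1/4) + (7)·(1/8) = 4.
The best pure response is day 2 with expected payoff 4.

4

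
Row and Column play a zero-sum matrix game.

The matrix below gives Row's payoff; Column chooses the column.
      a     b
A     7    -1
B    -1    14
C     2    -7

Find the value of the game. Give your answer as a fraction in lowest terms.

Row C is strictly dominated by row A, so Row never plays it.
The remaining 2×2 game on (A, B) × (a, b) has no saddle point. Let Row play A with probability p; indifference gives 7p − (1−p) = −p + 14(1−p), so p = 15/23.
Similarly Column's optimal q on a is 15/23, and the value is 7·(15/23) + (-1)·(8/23) = 97/23.

97/23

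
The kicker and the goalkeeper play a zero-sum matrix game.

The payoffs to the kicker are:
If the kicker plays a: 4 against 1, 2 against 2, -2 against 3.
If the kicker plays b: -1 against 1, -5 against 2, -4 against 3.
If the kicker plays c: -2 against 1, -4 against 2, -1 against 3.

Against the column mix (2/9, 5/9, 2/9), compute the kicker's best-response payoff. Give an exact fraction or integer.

a: (4)·(2/9) + (2)·(5/9) + (-2)·(2/9) = 14/9.
b: (-1)·(2/9) + (-5)·(5/9) + (-4)·(2/9) = -35/9.
c: (-2)·(2/9) + (-4)·(5/9) + (-1)·(2/9) = -26/9.
The best pure response is a with expected payoff 14/9.

14/9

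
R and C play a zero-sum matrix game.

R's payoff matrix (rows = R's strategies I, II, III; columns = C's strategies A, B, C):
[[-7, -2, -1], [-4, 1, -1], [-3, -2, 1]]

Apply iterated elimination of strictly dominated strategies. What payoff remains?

Column B is strictly dominated by A for C (-7<-2, -4<1, -3<-2); eliminate B.
Row I is strictly dominated by row III (-3>-7, 1>-1); eliminate I.
Column C is strictly dominated by A for C (-4<-1, -3<1); eliminate C.
Row II is strictly dominated by row III (-3>-4); eliminate II.
Only (III, A) remains, with payoff -3.

-3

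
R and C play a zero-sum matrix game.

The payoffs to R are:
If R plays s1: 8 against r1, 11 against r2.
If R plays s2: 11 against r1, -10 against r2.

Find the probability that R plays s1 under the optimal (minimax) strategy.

Row minima are 8 and -10, so R's maximin is 8; column maxima are 11 and 11, so C's minimax is 11. These differ, so the equilibrium is in mixed strategies.
Let R play s1 with probability p. C is indifferent when 8p + 11(1−p) = 11p − 10(1−p), giving p = 7/8.

7/8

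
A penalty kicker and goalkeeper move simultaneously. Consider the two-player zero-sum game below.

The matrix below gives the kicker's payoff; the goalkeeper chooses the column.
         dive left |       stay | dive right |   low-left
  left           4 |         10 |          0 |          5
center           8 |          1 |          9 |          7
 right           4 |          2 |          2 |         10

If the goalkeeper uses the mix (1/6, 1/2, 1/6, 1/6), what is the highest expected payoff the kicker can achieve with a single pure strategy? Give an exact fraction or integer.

13/2

left: (4)·(1/6) + (10)·(1/2) + (0)·(1/6) + (5)·(1/6) = 13/2.
center: (8)·(1/6) + (1)·(1/2) + (9)·(1/6) + (7)·(1/6) = 9/2.
right: (4)·(1/6) + (2)·(1/2) + (2)·(1/6) + (10)·(1/6) = 11/3.
The best pure response is left with expected payoff 13/2.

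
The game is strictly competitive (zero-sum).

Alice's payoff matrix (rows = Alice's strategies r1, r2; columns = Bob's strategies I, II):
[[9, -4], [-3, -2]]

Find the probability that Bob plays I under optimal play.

1/7

Row minima are -4 and -3, so Alice's maximin is -3; column maxima are 9 and -2, so Bob's minimax is -2. These differ, so the equilibrium is in mixed strategies.
Let Bob play I with probability q. Alice is indifferent when 9q − 4(1−q) = −3q − 2(1−q), giving q = 1/7.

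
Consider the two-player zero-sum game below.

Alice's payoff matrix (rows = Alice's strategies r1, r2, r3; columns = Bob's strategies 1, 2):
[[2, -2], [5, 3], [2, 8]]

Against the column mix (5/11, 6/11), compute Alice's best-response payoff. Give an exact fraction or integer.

58/11

r1: (2)·(5/11) + (-2)·(6/11) = -2/11.
r2: (5)·(5/11) + (3)·(6/11) = 43/11.
r3: (2)·(5/11) + (8)·(6/11) = 58/11.
The best pure response is r3 with expected payoff 58/11.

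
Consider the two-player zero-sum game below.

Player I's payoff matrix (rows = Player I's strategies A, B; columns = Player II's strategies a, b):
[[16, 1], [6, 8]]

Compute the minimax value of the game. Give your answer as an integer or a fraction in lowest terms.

Row minima are 1 and 6, so Player I's maximin is 6; column maxima are 16 and 8, so Player II's minimax is 8. These differ, so the equilibrium is in mixed strategies.
Let Player I play A with probability p. Player II is indifferent when 16p + 6(1−p) = p + 8(1−p), giving p = 2/17.
Let Player II play a with probability q. Player I is indifferent when 16q + (1−q) = 6q + 8(1−q), giving q = 7/17.
The value is 16·(7/17) + (1)·(10/17) = 122/17.

122/17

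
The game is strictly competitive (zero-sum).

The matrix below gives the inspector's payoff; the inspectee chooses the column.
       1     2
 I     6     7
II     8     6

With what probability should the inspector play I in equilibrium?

2/3

Row minima are 6 and 6, so the inspector's maximin is 6; column maxima are 8 and 7, so the inspectee's minimax is 7. These differ, so the equilibrium is in mixed strategies.
Let the inspector play I with probability p. The inspectee is indifferent when 6p + 8(1−p) = 7p + 6(1−p), giving p = 2/3.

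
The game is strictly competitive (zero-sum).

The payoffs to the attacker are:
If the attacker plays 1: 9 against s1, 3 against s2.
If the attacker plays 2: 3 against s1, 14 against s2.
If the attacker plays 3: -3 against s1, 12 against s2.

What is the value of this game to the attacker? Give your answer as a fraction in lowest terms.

Row 3 is strictly dominated by row 2, so the attacker never plays it.
The remaining 2×2 game on (1, 2) × (s1, s2) has no saddle point. Let the attacker play 1 with probability p; indifference gives 9p + 3(1−p) = 3p + 14(1−p), so p = 11/17.
Similarly the defender's optimal q on s1 is 11/17, and the value is 9·(11/17) + (3)·(6/17) = 117/17.

117/17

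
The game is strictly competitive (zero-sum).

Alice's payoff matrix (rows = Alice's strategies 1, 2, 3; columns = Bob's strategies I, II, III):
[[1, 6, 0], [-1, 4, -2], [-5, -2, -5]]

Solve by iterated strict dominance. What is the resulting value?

Row 3 is strictly dominated by row 1 (1>-5, 6>-2, 0>-5); eliminate 3.
Column I is strictly dominated by III for Bob (0<1, -2<-1); eliminate I.
Column II is strictly dominated by III for Bob (0<6, -2<4); eliminate II.
Row 2 is strictly dominated by row 1 (0>-2); eliminate 2.
Only (1, III) remains, with payoff 0.

0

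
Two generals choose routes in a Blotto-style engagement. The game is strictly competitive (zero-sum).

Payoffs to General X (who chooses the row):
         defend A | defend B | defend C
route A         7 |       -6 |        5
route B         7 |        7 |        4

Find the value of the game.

Column defend A is strictly dominated by defend C for General Y (it gives General X more in every row).
The remaining 2×2 game on (route A, route B) × (defend B, defend C) has no saddle point. Let General X play route A with probability p; indifference gives −6p + 7(1−p) = 5p + 4(1−p), so p = 3/14.
Similarly General Y's optimal q on defend B is 1/14, and the value is -6·(1/14) + (5)·(13/14) = 59/14.

59/14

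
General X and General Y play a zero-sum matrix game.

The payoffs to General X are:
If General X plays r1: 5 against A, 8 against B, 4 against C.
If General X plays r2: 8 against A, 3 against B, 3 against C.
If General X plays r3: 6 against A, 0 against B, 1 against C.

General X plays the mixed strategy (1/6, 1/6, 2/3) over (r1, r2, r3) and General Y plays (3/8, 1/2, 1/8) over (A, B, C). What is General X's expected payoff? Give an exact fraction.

83/24

Against (3/8, 1/2, 1/8), each row's expected payoff is r1: 51/8; r2: 39/8; r3: 19/8.
Taking the (1/6, 1/6, 2/3)-weighted average: (1/6)·(51/8) + (1/6)·(39/8) + (2/3)·(19/8) = 83/24.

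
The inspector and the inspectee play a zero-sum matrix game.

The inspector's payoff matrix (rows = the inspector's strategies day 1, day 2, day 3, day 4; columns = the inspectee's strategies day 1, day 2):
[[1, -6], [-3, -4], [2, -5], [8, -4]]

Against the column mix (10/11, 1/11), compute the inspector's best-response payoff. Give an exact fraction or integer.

day 1: (1)·(10/11) + (-6)·(1/11) = 4/11.
day 2: (-3)·(10/11) + (-4)·(1/11) = -34/11.
day 3: (2)·(10/11) + (-5)·(1/11) = 15/11.
day 4: (8)·(10/11) + (-4)·(1/11) = 76/11.
The best pure response is day 4 with expected payoff 76/11.

76/11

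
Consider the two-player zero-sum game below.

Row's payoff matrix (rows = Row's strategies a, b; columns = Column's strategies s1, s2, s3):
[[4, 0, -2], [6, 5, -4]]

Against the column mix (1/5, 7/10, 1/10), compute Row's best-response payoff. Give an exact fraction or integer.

43/10

a: (4)·(1/5) + (0)·(7/10) + (-2)·(1/10) = 3/5.
b: (6)·(1/5) + (5)·(7/10) + (-4)·(1/10) = 43/10.
The best pure response is b with expected payoff 43/10.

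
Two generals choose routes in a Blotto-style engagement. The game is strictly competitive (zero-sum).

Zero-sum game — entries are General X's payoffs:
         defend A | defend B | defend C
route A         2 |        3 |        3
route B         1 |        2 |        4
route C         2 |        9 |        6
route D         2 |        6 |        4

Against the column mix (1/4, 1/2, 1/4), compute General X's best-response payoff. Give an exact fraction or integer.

13/2

route A: (2)·(1/4) + (3)·(1/2) + (3)·(1/4) = 11/4.
route B: (1)·(1/4) + (2)·(1/2) + (4)·(1/4) = 9/4.
route C: (2)·(1/4) + (9)·(1/2) + (6)·(1/4) = 13/2.
route D: (2)·(1/4) + (6)·(1/2) + (4)·(1/4) = 9/2.
The best pure response is route C with expected payoff 13/2.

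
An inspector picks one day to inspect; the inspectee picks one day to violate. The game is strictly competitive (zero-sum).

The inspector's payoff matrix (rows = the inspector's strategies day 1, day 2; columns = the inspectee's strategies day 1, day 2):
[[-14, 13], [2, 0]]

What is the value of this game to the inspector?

Row minima are -14 and 0, so the inspector's maximin is 0; column maxima are 2 and 13, so the inspectee's minimax is 2. These differ, so the equilibrium is in mixed strategies.
Let the inspector play day 1 with probability p. The inspectee is indifferent when −14p + 2(1−p) = 13p, giving p = 2/29.
Let the inspectee play day 1 with probability q. The inspector is indifferent when −14q + 13(1−q) = 2q, giving q = 13/29.
The value is -14·(13/29) + (13)·(16/29) = 26/29.

26/29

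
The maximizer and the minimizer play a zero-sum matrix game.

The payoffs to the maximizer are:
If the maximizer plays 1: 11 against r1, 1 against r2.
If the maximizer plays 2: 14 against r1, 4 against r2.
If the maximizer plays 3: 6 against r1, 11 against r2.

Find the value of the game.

Row 1 is strictly dominated by row 2, so the maximizer never plays it.
The remaining 2×2 game on (2, 3) × (r1, r2) has no saddle point. Let the maximizer play 2 with probability p; indifference gives 14p + 6(1−p) = 4p + 11(1−p), so p = 1/3.
Similarly the minimizer's optimal q on r1 is 7/15, and the value is 14·(7/15) + (4)·(8/15) = 26/3.

26/3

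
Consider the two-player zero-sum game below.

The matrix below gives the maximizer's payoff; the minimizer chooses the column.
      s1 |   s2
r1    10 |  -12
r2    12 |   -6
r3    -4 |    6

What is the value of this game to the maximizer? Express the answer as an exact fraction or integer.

Row r1 is strictly dominated by row r2, so the maximizer never plays it.
The remaining 2×2 game on (r2, r3) × (s1, s2) has no saddle point. Let the maximizer play r2 with probability p; indifference gives 12p − 4(1−p) = −6p + 6(1−p), so p = 5/14.
Similarly the minimizer's optimal q on s1 is 3/7, and the value is 12·(3/7) + (-6)·(4/7) = 12/7.

12/7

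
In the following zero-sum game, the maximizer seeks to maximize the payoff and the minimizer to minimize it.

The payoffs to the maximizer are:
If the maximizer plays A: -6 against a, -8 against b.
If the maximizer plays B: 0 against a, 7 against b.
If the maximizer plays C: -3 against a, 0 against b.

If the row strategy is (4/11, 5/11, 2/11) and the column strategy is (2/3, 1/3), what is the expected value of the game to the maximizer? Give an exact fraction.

Against (2/3, 1/3), each row's expected payoff is A: -20/3; B: 7/3; C: -2.
Taking the (4/11, 5/11, 2/11)-weighted average: (4/11)·(-20/3) + (5/11)·(7/3) + (2/11)·(-2) = -19/11.

-19/11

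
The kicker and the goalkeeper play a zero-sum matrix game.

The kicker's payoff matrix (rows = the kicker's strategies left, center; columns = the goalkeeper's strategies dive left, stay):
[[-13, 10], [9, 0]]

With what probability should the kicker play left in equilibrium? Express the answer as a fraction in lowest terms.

Row minima are -13 and 0, so the kicker's maximin is 0; column maxima are 9 and 10, so the goalkeeper's minimax is 9. These differ, so the equilibrium is in mixed strategies.
Let the kicker play left with probability p. The goalkeeper is indifferent when −13p + 9(1−p) = 10p, giving p = 9/32.

9/32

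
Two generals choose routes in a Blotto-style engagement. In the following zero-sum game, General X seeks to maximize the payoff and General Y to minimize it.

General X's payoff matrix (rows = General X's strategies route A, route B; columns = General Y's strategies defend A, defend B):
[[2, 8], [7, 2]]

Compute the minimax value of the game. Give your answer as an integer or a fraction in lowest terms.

52/11

Row minima are 2 and 2, so General X's maximin is 2; column maxima are 7 and 8, so General Y's minimax is 7. These differ, so the equilibrium is in mixed strategies.
Let General X play route A with probability p. General Y is indifferent when 2p + 7(1−p) = 8p + 2(1−p), giving p = 5/11.
Let General Y play defend A with probability q. General X is indifferent when 2q + 8(1−q) = 7q + 2(1−q), giving q = 6/11.
The value is 2·(6/11) + (8)·(5/11) = 52/11.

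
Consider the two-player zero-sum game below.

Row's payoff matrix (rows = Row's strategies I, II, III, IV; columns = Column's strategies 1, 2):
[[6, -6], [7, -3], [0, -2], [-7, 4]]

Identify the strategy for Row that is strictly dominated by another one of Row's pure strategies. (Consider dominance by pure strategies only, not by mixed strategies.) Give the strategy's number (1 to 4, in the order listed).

1

Compare I with II: 7 > 6, -3 > -6.
So II strictly dominates I for Row; I is strictly dominated.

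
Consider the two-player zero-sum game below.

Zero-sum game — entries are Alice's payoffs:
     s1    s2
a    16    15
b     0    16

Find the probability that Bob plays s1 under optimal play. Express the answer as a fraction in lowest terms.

1/17

Row minima are 15 and 0, so Alice's maximin is 15; column maxima are 16 and 16, so Bob's minimax is 16. These differ, so the equilibrium is in mixed strategies.
Let Bob play s1 with probability q. Alice is indifferent when 16q + 15(1−q) = 16(1−q), giving q = 1/17.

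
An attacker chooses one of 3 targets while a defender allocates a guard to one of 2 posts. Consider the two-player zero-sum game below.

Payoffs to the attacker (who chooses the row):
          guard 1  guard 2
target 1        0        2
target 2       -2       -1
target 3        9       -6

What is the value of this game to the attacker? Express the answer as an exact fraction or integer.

18/17

Row target 2 is strictly dominated by row target 1, so the attacker never plays it.
The remaining 2×2 game on (target 1, target 3) × (guard 1, guard 2) has no saddle point. Let the attacker play target 1 with probability p; indifference gives 9(1−p) = 2p − 6(1−p), so p = 15/17.
Similarly the defender's optimal q on guard 1 is 8/17, and the value is 0·(8/17) + (2)·(9/17) = 18/17.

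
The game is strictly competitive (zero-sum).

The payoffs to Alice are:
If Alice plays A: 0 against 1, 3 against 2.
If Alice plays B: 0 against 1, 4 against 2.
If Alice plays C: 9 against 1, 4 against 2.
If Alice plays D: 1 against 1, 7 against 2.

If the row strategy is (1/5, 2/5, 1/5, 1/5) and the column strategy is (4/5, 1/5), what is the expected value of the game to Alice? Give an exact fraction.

Against (4/5, 1/5), each row's expected payoff is A: 3/5; B: 4/5; C: 8; D: 11/5.
Taking the (1/5, 2/5, 1/5, 1/5)-weighted average: (1/5)·(3/5) + (2/5)·(4/5) + (1/5)·(8) + (1/5)·(11/5) = 62/25.

62/25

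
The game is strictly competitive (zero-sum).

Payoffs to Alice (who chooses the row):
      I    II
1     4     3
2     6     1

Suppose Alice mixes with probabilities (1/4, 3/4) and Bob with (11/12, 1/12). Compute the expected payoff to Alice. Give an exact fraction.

Against (11/12, 1/12), each row's expected payoff is 1: 47/12; 2: 67/12.
Taking the (1/4, 3/4)-weighted average: (1/4)·(47/12) + (3/4)·(67/12) = 31/6.

31/6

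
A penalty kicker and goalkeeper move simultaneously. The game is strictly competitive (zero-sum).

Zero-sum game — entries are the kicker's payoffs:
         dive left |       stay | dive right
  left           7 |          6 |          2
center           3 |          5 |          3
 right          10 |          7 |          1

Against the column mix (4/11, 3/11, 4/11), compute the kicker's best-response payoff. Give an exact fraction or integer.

left: (7)·(4/11) + (6)·(3/11) + (2)·(4/11) = 54/11.
center: (3)·(4/11) + (5)·(3/11) + (3)·(4/11) = 39/11.
right: (10)·(4/11) + (7)·(3/11) + (1)·(4/11) = 65/11.
The best pure response is right with expected payoff 65/11.

65/11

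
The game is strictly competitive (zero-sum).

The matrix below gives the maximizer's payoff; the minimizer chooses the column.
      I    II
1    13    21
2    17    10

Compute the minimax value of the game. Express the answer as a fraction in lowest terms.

227/15

Row minima are 13 and 10, so the maximizer's maximin is 13; column maxima are 17 and 21, so the minimizer's minimax is 17. These differ, so the equilibrium is in mixed strategies.
Let the maximizer play 1 with probability p. The minimizer is indifferent when 13p + 17(1−p) = 21p + 10(1−p), giving p = 7/15.
Let the minimizer play I with probability q. The maximizer is indifferent when 13q + 21(1−q) = 17q + 10(1−q), giving q = 11/15.
The value is 13·(11/15) + (21)·(4/15) = 227/15.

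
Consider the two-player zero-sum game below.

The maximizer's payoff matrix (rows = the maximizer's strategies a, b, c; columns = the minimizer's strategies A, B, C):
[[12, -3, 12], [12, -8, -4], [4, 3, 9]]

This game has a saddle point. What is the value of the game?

Row minima: -3, -8, 3 → the maximizer's maximin is 3.
Column maxima: 12, 3, 12 → the minimizer's minimax is 3.
They coincide at (c, B), so the value is 3.

3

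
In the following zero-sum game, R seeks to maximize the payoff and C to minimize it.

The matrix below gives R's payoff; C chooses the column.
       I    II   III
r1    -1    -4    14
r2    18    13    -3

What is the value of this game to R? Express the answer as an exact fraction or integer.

Column I is strictly dominated by II for C (it gives R more in every row).
The remaining 2×2 game on (r1, r2) × (II, III) has no saddle point. Let R play r1 with probability p; indifference gives −4p + 13(1−p) = 14p − 3(1−p), so p = 8/17.
Similarly C's optimal q on II is 1/2, and the value is -4·(1/2) + (14)·(1/2) = 5.

5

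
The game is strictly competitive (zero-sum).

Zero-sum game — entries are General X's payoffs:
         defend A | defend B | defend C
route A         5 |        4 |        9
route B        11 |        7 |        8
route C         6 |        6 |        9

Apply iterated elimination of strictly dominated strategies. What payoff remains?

Column defend C is strictly dominated by defend B for General Y (4<9, 7<8, 6<9); eliminate defend C.
Row route C is strictly dominated by row route B (11>6, 7>6); eliminate route C.
Column defend A is strictly dominated by defend B for General Y (4<5, 7<11); eliminate defend A.
Row route A is strictly dominated by row route B (7>4); eliminate route A.
Only (route B, defend B) remains, with payoff 7.

7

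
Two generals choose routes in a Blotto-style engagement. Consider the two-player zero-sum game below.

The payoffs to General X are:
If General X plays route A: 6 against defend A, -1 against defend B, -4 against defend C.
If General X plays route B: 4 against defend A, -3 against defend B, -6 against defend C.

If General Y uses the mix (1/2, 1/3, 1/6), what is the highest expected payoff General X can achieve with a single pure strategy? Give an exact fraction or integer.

route A: (6)·(1/2) + (-1)·(1/3) + (-4)·(1/6) = 2.
route B: (4)·(1/2) + (-3)·(1/3) + (-6)·(1/6) = 0.
The best pure response is route A with expected payoff 2.

2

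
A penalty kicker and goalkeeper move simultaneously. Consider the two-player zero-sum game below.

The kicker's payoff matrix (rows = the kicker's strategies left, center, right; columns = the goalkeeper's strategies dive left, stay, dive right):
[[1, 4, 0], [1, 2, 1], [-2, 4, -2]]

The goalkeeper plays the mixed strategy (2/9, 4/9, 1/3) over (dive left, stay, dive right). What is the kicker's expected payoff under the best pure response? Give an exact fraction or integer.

left: (1)·(2/9) + (4)·(4/9) + (0)·(1/3) = 2.
center: (1)·(2/9) + (2)·(4/9) + (1)·(1/3) = 13/9.
right: (-2)·(2/9) + (4)·(4/9) + (-2)·(1/3) = 2/3.
The best pure response is left with expected payoff 2.

2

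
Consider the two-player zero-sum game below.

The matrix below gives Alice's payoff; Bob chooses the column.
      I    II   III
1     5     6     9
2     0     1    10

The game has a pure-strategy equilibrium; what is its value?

5

Row minima: 5, 0 → Alice's maximin is 5.
Column maxima: 5, 6, 10 → Bob's minimax is 5.
They coincide at (1, I), so the value is 5.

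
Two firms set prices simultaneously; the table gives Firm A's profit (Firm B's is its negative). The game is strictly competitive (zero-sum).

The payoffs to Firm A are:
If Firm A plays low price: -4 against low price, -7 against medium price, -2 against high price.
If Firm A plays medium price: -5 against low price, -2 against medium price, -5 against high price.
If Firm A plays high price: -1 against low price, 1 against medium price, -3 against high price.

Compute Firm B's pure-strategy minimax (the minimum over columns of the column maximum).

The worst case (largest entry) in each column is low price: -1, medium price: 1, high price: -2.
The best (smallest) of these is -2.

-2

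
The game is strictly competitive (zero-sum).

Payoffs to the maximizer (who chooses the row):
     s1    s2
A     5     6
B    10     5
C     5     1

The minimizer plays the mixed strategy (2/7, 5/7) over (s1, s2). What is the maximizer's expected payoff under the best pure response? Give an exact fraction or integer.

45/7

A: (5)·(2/7) + (6)·(5/7) = 40/7.
B: (10)·(2/7) + (5)·(5/7) = 45/7.
C: (5)·(2/7) + (1)·(5/7) = 15/7.
The best pure response is B with expected payoff 45/7.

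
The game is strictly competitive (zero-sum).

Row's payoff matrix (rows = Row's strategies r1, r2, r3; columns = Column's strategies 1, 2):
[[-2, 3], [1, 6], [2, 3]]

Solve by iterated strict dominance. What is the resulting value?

2

Row r1 is strictly dominated by row r2 (1>-2, 6>3); eliminate r1.
Column 2 is strictly dominated by 1 for Column (1<6, 2<3); eliminate 2.
Row r2 is strictly dominated by row r3 (2>1); eliminate r2.
Only (r3, 1) remains, with payoff 2.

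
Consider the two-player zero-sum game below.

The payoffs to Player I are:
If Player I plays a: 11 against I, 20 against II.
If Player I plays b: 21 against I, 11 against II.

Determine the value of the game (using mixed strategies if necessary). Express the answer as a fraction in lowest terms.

299/19

Row minima are 11 and 11, so Player I's maximin is 11; column maxima are 21 and 20, so Player II's minimax is 20. These differ, so the equilibrium is in mixed strategies.
Let Player I play a with probability p. Player II is indifferent when 11p + 21(1−p) = 20p + 11(1−p), giving p = 10/19.
Let Player II play I with probability q. Player I is indifferent when 11q + 20(1−q) = 21q + 11(1−q), giving q = 9/19.
The value is 11·(9/19) + (20)·(10/19) = 299/19.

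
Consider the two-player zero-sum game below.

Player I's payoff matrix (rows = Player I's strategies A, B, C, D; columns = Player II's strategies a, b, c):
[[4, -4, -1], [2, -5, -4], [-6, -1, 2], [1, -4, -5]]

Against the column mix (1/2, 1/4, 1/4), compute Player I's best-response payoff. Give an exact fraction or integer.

A: (4)·(1/2) + (-4)·(1/4) + (-1)·(1/4) = 3/4.
B: (2)·(1/2) + (-5)·(1/4) + (-4)·(1/4) = -5/4.
C: (-6)·(1/2) + (-1)·(1/4) + (2)·(1/4) = -11/4.
D: (1)·(1/2) + (-4)·(1/4) + (-5)·(1/4) = -7/4.
The best pure response is A with expected payoff 3/4.

3/4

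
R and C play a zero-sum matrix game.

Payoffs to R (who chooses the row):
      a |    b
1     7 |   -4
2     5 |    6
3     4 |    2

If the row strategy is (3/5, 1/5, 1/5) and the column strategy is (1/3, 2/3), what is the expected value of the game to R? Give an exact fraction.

Against (1/3, 2/3), each row's expected payoff is 1: -1/3; 2: 17/3; 3: 8/3.
Taking the (3/5, 1/5, 1/5)-weighted average: (3/5)·(-1/3) + (1/5)·(17/3) + (1/5)·(8/3) = 22/15.

22/15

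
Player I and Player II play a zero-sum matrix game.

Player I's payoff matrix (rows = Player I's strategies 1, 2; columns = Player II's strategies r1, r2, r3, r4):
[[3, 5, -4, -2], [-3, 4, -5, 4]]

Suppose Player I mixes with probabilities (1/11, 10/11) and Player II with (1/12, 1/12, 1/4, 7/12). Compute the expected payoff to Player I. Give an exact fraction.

Against (1/12, 1/12, 1/4, 7/12), each row's expected payoff is 1: -3/2; 2: 7/6.
Taking the (1/11, 10/11)-weighted average: (1/11)·(-3/2) + (10/11)·(7/6) = 61/66.

61/66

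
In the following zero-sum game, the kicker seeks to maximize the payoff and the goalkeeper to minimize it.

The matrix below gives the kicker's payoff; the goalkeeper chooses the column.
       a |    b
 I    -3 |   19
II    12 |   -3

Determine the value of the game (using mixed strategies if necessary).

219/37

Row minima are -3 and -3, so the kicker's maximin is -3; column maxima are 12 and 19, so the goalkeeper's minimax is 12. These differ, so the equilibrium is in mixed strategies.
Let the kicker play I with probability p. The goalkeeper is indifferent when −3p + 12(1−p) = 19p − 3(1−p), giving p = 15/37.
Let the goalkeeper play a with probability q. The kicker is indifferent when −3q + 19(1−q) = 12q − 3(1−q), giving q = 22/37.
The value is -3·(22/37) + (19)·(15/37) = 219/37.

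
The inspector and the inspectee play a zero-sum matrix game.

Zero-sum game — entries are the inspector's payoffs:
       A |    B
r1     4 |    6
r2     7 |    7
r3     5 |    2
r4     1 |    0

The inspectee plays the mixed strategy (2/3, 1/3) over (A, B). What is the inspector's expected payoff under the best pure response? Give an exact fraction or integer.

r1: (4)·(2/3) + (6)·(1/3) = 14/3.
r2: (7)·(2/3) + (7)·(1/3) = 7.
r3: (5)·(2/3) + (2)·(1/3) = 4.
r4: (1)·(2/3) + (0)·(1/3) = 2/3.
The best pure response is r2 with expected payoff 7.

7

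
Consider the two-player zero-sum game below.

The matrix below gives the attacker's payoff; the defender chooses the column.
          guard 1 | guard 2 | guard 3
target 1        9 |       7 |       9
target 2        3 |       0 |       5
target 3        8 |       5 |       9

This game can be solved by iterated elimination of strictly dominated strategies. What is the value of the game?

Column guard 1 is strictly dominated by guard 2 for the defender (7<9, 0<3, 5<8); eliminate guard 1.
Column guard 3 is strictly dominated by guard 2 for the defender (7<9, 0<5, 5<9); eliminate guard 3.
Row target 2 is strictly dominated by row target 1 (7>0); eliminate target 2.
Row target 3 is strictly dominated by row target 1 (7>5); eliminate target 3.
Only (target 1, guard 2) remains, with payoff 7.

7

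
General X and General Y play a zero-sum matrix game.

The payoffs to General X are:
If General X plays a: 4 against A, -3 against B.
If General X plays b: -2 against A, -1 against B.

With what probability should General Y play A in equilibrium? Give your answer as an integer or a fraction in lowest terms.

Row minima are -3 and -2, so General X's maximin is -2; column maxima are 4 and -1, so General Y's minimax is -1. These differ, so the equilibrium is in mixed strategies.
Let General Y play A with probability q. General X is indifferent when 4q − 3(1−q) = −2q − (1−q), giving q = 1/4.

1/4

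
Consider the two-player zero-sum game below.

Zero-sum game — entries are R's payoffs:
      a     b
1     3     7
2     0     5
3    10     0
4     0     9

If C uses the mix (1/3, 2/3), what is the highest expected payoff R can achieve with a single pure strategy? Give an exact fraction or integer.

1: (3)·(1/3) + (7)·(2/3) = 17/3.
2: (0)·(1/3) + (5)·(2/3) = 10/3.
3: (10)·(1/3) + (0)·(2/3) = 10/3.
4: (0)·(1/3) + (9)·(2/3) = 6.
The best pure response is 4 with expected payoff 6.

6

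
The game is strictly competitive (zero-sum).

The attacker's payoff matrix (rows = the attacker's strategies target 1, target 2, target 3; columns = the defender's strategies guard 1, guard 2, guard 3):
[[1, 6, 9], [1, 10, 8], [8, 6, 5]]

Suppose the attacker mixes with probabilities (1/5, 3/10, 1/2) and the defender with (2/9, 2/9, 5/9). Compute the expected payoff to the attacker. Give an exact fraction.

569/90

Against (2/9, 2/9, 5/9), each row's expected payoff is target 1: 59/9; target 2: 62/9; target 3: 53/9.
Taking the (1/5, 3/10, 1/2)-weighted average: (1/5)·(59/9) + (3/10)·(62/9) + (1/2)·(53/9) = 569/90.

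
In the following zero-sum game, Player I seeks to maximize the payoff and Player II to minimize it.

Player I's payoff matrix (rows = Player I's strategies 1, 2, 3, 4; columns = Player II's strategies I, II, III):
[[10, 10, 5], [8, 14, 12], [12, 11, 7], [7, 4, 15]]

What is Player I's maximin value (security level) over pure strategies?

The worst-case payoff for each row is 1: 5, 2: 8, 3: 7, 4: 4.
The best of these is 8.

8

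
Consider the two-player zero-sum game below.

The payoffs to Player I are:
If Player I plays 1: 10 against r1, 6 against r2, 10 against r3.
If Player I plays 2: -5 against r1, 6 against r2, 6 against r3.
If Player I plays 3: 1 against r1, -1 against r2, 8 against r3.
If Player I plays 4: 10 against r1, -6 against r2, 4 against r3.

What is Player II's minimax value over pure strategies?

6

The worst case (largest entry) in each column is r1: 10, r2: 6, r3: 10.
The best (smallest) of these is 6.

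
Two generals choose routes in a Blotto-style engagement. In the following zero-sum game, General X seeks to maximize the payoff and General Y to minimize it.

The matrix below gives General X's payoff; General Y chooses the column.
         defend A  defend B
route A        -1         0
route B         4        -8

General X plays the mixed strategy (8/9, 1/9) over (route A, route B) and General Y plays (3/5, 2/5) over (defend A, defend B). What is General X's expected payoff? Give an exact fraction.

-28/45

Against (3/5, 2/5), each row's expected payoff is route A: -3/5; route B: -4/5.
Taking the (8/9, 1/9)-weighted average: (8/9)·(-3/5) + (1/9)·(-4/5) = -28/45.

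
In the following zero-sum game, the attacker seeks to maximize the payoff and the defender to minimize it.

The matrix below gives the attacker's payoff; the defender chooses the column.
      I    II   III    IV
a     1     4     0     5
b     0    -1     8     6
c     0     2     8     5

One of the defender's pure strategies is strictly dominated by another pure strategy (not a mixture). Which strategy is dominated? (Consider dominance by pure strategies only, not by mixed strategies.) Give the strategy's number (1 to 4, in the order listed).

The defender prefers columns that give the attacker less. Compare IV with I: 1 < 5, 0 < 6, 0 < 5.
So I strictly dominates IV for the defender; IV is strictly dominated.

4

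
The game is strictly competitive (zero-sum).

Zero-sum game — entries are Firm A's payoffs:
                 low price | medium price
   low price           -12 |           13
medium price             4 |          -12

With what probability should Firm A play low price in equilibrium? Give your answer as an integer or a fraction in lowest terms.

Row minima are -12 and -12, so Firm A's maximin is -12; column maxima are 4 and 13, so Firm B's minimax is 4. These differ, so the equilibrium is in mixed strategies.
Let Firm A play low price with probability p. Firm B is indifferent when −12p + 4(1−p) = 13p − 12(1−p), giving p = 16/41.

16/41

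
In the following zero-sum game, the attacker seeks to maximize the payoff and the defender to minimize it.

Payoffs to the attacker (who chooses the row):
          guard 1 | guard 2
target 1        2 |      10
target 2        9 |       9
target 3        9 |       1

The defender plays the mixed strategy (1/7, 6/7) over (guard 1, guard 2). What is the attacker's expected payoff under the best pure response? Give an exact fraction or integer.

target 1: (2)·(1/7) + (10)·(6/7) = 62/7.
target 2: (9)·(1/7) + (9)·(6/7) = 9.
target 3: (9)·(1/7) + (1)·(6/7) = 15/7.
The best pure response is target 2 with expected payoff 9.

9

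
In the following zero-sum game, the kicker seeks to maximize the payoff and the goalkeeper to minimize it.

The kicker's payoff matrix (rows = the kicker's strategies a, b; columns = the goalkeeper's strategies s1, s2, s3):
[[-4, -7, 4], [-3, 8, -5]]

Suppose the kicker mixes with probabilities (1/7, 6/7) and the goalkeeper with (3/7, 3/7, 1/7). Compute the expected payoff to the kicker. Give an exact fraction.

31/49

Against (3/7, 3/7, 1/7), each row's expected payoff is a: -29/7; b: 10/7.
Taking the (1/7, 6/7)-weighted average: (1/7)·(-29/7) + (6/7)·(10/7) = 31/49.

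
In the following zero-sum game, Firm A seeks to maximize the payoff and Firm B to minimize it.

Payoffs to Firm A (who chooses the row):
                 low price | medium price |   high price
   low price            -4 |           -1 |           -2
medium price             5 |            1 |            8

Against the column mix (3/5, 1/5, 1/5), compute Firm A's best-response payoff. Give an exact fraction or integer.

24/5

low price: (-4)·(3/5) + (-1)·(1/5) + (-2)·(1/5) = -3.
medium price: (5)·(3/5) + (1)·(1/5) + (8)·(1/5) = 24/5.
The best pure response is medium price with expected payoff 24/5.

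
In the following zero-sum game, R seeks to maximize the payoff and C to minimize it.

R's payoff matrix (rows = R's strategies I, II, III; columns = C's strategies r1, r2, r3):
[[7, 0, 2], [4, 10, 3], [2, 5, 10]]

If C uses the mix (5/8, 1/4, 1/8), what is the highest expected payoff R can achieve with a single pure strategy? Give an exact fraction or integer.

43/8

I: (7)·(5/8) + (0)·(1/4) + (2)·(1/8) = 37/8.
II: (4)·(5/8) + (10)·(1/4) + (3)·(1/8) = 43/8.
III: (2)·(5/8) + (5)·(1/4) + (10)·(1/8) = 15/4.
The best pure response is II with expected payoff 43/8.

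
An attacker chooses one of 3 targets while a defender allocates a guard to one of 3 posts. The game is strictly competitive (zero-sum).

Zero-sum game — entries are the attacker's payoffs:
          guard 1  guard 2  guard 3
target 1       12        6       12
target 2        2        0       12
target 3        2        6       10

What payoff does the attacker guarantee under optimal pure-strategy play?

6

Row minima: 6, 0, 2 → the attacker's maximin is 6.
Column maxima: 12, 6, 12 → the defender's minimax is 6.
They coincide at (target 1, guard 2), so the value is 6.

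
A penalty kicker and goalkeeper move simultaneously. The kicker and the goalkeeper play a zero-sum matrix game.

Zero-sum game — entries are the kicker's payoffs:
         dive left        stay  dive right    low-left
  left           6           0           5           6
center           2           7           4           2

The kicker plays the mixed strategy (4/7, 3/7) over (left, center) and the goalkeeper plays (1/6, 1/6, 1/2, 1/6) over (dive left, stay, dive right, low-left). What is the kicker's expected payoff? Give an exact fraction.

59/14

Against (1/6, 1/6, 1/2, 1/6), each row's expected payoff is left: 9/2; center: 23/6.
Taking the (4/7, 3/7)-weighted average: (4/7)·(9/2) + (3/7)·(23/6) = 59/14.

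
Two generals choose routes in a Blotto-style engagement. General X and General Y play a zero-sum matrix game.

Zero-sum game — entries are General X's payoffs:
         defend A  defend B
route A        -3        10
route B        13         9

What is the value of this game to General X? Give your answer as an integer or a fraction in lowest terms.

157/17

Row minima are -3 and 9, so General X's maximin is 9; column maxima are 13 and 10, so General Y's minimax is 10. These differ, so the equilibrium is in mixed strategies.
Let General X play route A with probability p. General Y is indifferent when −3p + 13(1−p) = 10p + 9(1−p), giving p = 4/17.
Let General Y play defend A with probability q. General X is indifferent when −3q + 10(1−q) = 13q + 9(1−q), giving q = 1/17.
The value is -3·(1/17) + (10)·(16/17) = 157/17.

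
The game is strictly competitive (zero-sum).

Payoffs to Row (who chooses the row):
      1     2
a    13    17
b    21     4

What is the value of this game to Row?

305/21

Row minima are 13 and 4, so Row's maximin is 13; column maxima are 21 and 17, so Column's minimax is 17. These differ, so the equilibrium is in mixed strategies.
Let Row play a with probability p. Column is indifferent when 13p + 21(1−p) = 17p + 4(1−p), giving p = 17/21.
Let Column play 1 with probability q. Row is indifferent when 13q + 17(1−q) = 21q + 4(1−q), giving q = 13/21.
The value is 13·(13/21) + (17)·(8/21) = 305/21.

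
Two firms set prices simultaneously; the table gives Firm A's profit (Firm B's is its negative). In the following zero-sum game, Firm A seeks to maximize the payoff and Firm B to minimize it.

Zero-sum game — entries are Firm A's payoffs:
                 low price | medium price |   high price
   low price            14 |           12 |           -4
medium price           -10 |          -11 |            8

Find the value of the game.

52/35

Column low price is strictly dominated by medium price for Firm B (it gives Firm A more in every row).
The remaining 2×2 game on (low price, medium price) × (medium price, high price) has no saddle point. Let Firm A play low price with probability p; indifference gives 12p − 11(1−p) = −4p + 8(1−p), so p = 19/35.
Similarly Firm B's optimal q on medium price is 12/35, and the value is 12·(12/35) + (-4)·(23/35) = 52/35.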